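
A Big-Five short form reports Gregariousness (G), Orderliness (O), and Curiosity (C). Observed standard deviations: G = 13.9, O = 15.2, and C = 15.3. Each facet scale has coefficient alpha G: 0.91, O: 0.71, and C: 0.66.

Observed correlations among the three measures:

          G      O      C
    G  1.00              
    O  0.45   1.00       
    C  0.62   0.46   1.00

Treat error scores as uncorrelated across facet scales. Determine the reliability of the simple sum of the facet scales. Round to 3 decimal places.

0.876

Var(G+O+C) = 13.9² + 15.2² + 15.3² + 2·[13.9·15.2·0.45 + 13.9·15.3·0.62 + 15.2·15.3·0.46] = 658.34 + 667.818 = 1326.16.
Because errors are independent across components, Cov(Tᵢ,Tⱼ) = Cov(Xᵢ,Xⱼ); the off-diagonal part of the true-score variance is the same as above.
True-score variance = [13.9²·0.91 + 15.2²·0.71 + 15.3²·0.66] + 667.818 = 494.359 + 667.818 = 1162.18.
Reliability = 1162.18 / 1326.16 = 0.876.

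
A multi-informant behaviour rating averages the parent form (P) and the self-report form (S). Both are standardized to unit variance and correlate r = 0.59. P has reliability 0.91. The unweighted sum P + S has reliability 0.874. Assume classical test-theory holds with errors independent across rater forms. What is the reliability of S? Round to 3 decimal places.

0.689

Var(P+S) = 2 + 2·0.59 = 3.180.
True-score variance = ρ_P + ρ_S + 2·0.59, so 0.874 = (0.91 + ρ_S + 1.18) / 3.180.
ρ_S = 0.874·3.180 − 0.91 − 1.18 = 0.689.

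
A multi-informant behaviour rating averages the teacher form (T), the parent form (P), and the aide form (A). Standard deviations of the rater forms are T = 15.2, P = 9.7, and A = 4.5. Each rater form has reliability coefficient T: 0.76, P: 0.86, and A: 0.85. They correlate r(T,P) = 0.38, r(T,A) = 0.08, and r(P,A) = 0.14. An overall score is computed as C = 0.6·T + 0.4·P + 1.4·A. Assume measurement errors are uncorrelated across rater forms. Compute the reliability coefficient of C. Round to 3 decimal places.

0.845

Var(C) = 0.6²·15.2² + 0.4²·9.7² + 1.4²·4.5² + 2·[0.24·15.2·9.7·0.38 + 0.84·15.2·4.5·0.08 + 0.56·9.7·4.5·0.14] = 137.919 + 42.9303 = 180.849.
Under uncorrelated errors the observed covariances equal the true-score covariances, so only the own-variance terms attenuate.
True-score variance = [0.6²·15.2²·0.76 + 0.4²·9.7²·0.86 + 1.4²·4.5²·0.85] + 42.9303 = 109.896 + 42.9303 = 152.826.
Reliability = 152.826 / 180.849 = 0.845.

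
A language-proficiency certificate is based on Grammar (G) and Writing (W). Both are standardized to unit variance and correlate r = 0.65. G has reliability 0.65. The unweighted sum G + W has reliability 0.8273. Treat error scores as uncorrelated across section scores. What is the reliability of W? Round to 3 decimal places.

Var(G+W) = 2 + 2·0.65 = 3.300.
True-score variance = ρ_G + ρ_W + 2·0.65, so 0.8273 = (0.65 + ρ_W + 1.30) / 3.300.
ρ_W = 0.8273·3.300 − 0.65 − 1.30 = 0.780.

0.780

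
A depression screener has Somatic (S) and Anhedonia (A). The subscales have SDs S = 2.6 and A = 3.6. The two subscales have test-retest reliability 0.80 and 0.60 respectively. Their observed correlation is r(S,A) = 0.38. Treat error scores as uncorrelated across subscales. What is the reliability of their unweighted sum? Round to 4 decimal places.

Var(S+A) = 2.6² + 3.6² + 2·[2.6·3.6·0.38] = 19.72 + 7.1136 = 26.8336.
Because errors are independent across components, Cov(Tᵢ,Tⱼ) = Cov(Xᵢ,Xⱼ); the off-diagonal part of the true-score variance is the same as above.
True-score variance = [2.6²·0.80 + 3.6²·0.60] + 7.1136 = 13.184 + 7.1136 = 20.2976.
Reliability = 20.2976 / 26.8336 = 0.7564.

0.7564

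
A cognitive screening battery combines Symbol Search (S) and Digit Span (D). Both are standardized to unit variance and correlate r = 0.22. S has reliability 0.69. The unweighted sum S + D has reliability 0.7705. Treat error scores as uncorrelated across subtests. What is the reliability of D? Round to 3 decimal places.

0.750

Var(S+D) = 2 + 2·0.22 = 2.440.
True-score variance = ρ_S + ρ_D + 2·0.22, so 0.7705 = (0.69 + ρ_D + 0.44) / 2.440.
ρ_D = 0.7705·2.440 − 0.69 − 0.44 = 0.750.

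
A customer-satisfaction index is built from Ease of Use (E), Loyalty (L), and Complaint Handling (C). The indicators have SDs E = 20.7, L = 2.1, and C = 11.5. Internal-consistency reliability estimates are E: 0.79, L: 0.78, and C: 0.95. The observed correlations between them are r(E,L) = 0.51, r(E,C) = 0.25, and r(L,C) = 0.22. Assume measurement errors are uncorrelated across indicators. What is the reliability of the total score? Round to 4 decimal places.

0.8680

Var(E+L+C) = 20.7² + 2.1² + 11.5² + 2·[20.7·2.1·0.51 + 20.7·11.5·0.25 + 2.1·11.5·0.22] = 565.15 + 173.99 = 739.14.
Under uncorrelated errors the observed covariances equal the true-score covariances, so only the own-variance terms attenuate.
True-score variance = [20.7²·0.79 + 2.1²·0.78 + 11.5²·0.95] + 173.99 = 467.584 + 173.99 = 641.575.
Reliability = 641.575 / 739.14 = 0.8680.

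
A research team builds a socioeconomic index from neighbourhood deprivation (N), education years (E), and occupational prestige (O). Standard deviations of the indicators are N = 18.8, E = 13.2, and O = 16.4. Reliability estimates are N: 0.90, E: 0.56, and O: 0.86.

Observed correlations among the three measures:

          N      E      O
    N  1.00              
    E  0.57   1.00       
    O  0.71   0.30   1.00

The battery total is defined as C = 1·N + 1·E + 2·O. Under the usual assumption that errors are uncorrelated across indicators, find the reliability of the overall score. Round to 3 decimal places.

Var(C) = 18.8² + 13.2² + 2²·16.4² + 2·[18.8·13.2·0.57 + 2·18.8·16.4·0.71 + 2·13.2·16.4·0.30] = 1603.52 + 1418.31 = 3021.83.
Under uncorrelated errors the observed covariances equal the true-score covariances, so only the own-variance terms attenuate.
True-score variance = [18.8²·0.90 + 13.2²·0.56 + 2²·16.4²·0.86] + 1418.31 = 1340.89 + 1418.31 = 2759.2.
Reliability = 2759.2 / 3021.83 = 0.913.

0.913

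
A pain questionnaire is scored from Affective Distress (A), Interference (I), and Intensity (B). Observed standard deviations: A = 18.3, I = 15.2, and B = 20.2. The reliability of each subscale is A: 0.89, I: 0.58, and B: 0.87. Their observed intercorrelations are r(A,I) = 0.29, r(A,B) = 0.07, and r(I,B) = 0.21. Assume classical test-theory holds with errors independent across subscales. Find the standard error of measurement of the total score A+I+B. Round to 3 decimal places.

13.672

Var(total) = 973.97 + 342.042 = 1316.01.
True-score variance = 787.05 + 342.042 = 1129.09, so reliability = 0.8580.
Error variance = 1316.01 − 1129.09 = 186.92; SEM = √186.92 = 13.672.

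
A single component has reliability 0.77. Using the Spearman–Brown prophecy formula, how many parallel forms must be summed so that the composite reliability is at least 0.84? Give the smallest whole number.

k ≥ ρ*(1−ρ₁)/(ρ₁(1−ρ*)) = 0.84·0.23 / (0.77·0.16) = 1.568.
Smallest integer k = 2.

2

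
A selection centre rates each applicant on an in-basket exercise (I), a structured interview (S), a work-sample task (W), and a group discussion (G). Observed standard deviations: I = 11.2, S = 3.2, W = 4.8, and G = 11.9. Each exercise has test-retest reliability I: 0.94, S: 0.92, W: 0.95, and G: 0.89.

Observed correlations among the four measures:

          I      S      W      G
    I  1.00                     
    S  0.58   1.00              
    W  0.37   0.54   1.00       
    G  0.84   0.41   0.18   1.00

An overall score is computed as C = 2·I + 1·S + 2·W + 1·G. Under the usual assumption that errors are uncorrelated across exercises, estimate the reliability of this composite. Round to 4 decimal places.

Var(C) = 2²·11.2² + 3.2² + 2²·4.8² + 11.9² + 2·[2·11.2·3.2·0.58 + 4·11.2·4.8·0.37 + 2·11.2·11.9·0.84 + 2·3.2·4.8·0.54 + 3.2·11.9·0.41 + 2·4.8·11.9·0.18] = 745.77 + 795.629 = 1541.4.
Under uncorrelated errors the observed covariances equal the true-score covariances, so only the own-variance terms attenuate.
True-score variance = [2²·11.2²·0.94 + 3.2²·0.92 + 2²·4.8²·0.95 + 11.9²·0.89] + 795.629 = 694.66 + 795.629 = 1490.29.
Reliability = 1490.29 / 1541.4 = 0.9668.

0.9668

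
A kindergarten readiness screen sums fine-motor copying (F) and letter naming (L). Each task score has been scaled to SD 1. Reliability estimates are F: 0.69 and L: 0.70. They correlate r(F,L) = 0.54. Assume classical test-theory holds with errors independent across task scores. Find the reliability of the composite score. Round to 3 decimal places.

0.802

Var(F+L) = 2 + 2·[0.54] = 2 + 1.08 = 3.08.
With uncorrelated errors the cross-covariances are all true-score covariance, so they carry over unchanged; only the diagonal terms shrink to ρᵢσᵢ².
True-score variance = [0.69 + 0.70] + 1.08 = 1.39 + 1.08 = 2.47.
Reliability = 2.47 / 3.08 = 0.802.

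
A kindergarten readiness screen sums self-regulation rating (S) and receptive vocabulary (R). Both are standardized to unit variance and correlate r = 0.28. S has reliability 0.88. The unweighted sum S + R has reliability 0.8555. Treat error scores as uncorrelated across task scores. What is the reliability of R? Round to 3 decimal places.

Var(S+R) = 2 + 2·0.28 = 2.560.
True-score variance = ρ_S + ρ_R + 2·0.28, so 0.8555 = (0.88 + ρ_R + 0.56) / 2.560.
ρ_R = 0.8555·2.560 − 0.88 − 0.56 = 0.750.

0.750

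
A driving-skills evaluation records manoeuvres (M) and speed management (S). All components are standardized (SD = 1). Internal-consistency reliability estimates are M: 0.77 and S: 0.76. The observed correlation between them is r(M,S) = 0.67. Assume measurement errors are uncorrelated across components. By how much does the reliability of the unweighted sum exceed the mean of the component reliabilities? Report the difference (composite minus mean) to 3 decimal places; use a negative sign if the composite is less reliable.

Var(sum) = 2 + 1.34 = 3.34; true-score variance = 1.53 + 1.34 = 2.87; composite reliability = 0.8593.
Mean component reliability = 0.7650.
Difference = 0.8593 − 0.7650 = 0.094.

0.094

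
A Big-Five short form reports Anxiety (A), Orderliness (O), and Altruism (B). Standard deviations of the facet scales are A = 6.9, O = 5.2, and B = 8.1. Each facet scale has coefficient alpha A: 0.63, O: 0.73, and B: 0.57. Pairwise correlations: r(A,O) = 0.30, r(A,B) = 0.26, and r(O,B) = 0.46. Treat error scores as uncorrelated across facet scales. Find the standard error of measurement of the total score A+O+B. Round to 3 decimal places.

Var(total) = 140.26 + 89.3412 = 229.601.
True-score variance = 87.1312 + 89.3412 = 176.472, so reliability = 0.7686.
Error variance = 229.601 − 176.472 = 53.1288; SEM = √53.1288 = 7.289.

7.289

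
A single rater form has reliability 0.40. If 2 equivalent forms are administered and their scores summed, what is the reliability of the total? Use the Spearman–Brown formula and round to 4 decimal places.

0.5714

ρ_k = kρ / (1 + (k−1)ρ) = 2·0.40 / (1 + 1·0.40) = 0.800 / 1.400 = 0.5714.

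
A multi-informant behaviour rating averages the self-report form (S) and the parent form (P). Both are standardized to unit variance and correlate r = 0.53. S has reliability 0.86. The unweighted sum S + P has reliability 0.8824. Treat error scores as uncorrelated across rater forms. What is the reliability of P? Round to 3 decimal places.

0.780

Var(S+P) = 2 + 2·0.53 = 3.060.
True-score variance = ρ_S + ρ_P + 2·0.53, so 0.8824 = (0.86 + ρ_P + 1.06) / 3.060.
ρ_P = 0.8824·3.060 − 0.86 − 1.06 = 0.780.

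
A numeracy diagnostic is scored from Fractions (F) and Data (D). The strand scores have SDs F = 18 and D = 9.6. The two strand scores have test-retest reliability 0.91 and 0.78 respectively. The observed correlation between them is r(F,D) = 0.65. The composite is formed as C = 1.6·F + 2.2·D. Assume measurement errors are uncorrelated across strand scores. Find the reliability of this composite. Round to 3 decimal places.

0.916

Var(C) = 1.6²·18² + 2.2²·9.6² + 2·[3.52·18·9.6·0.65] = 1275.49 + 790.733 = 2066.23.
With uncorrelated errors the cross-covariances are all true-score covariance, so they carry over unchanged; only the diagonal terms shrink to ρᵢσᵢ².
True-score variance = [1.6²·18²·0.91 + 2.2²·9.6²·0.78] + 790.733 = 1102.71 + 790.733 = 1893.45.
Reliability = 1893.45 / 2066.23 = 0.916.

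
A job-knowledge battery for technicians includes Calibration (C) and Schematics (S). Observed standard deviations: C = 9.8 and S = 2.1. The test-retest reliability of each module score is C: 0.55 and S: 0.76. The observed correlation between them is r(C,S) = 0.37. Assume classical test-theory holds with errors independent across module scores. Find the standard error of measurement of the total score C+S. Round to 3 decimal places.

6.654

Var(total) = 100.45 + 15.2292 = 115.679.
True-score variance = 56.1736 + 15.2292 = 71.4028, so reliability = 0.6172.
Error variance = 115.679 − 71.4028 = 44.2764; SEM = √44.2764 = 6.654.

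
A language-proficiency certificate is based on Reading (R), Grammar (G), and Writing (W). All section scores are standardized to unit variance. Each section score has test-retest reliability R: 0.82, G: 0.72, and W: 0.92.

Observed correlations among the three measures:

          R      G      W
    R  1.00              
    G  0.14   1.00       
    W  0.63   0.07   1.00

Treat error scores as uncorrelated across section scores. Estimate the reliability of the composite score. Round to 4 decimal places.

Var(R+G+W) = 3 + 2·[0.14 + 0.63 + 0.07] = 3 + 1.68 = 4.68.
Because errors are independent across components, Cov(Tᵢ,Tⱼ) = Cov(Xᵢ,Xⱼ); the off-diagonal part of the true-score variance is the same as above.
True-score variance = [0.82 + 0.72 + 0.92] + 1.68 = 2.46 + 1.68 = 4.14.
Reliability = 4.14 / 4.68 = 0.8846.

0.8846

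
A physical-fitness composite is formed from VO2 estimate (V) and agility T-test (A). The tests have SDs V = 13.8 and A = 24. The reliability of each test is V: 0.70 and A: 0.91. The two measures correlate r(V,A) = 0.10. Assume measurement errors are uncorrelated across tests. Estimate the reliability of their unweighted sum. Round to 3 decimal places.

0.869

Var(V+A) = 13.8² + 24² + 2·[13.8·24·0.10] = 766.44 + 66.24 = 832.68.
Because errors are independent across components, Cov(Tᵢ,Tⱼ) = Cov(Xᵢ,Xⱼ); the off-diagonal part of the true-score variance is the same as above.
True-score variance = [13.8²·0.70 + 24²·0.91] + 66.24 = 657.468 + 66.24 = 723.708.
Reliability = 723.708 / 832.68 = 0.869.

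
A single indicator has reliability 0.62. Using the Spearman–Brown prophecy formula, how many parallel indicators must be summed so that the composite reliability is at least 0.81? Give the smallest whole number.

k ≥ ρ*(1−ρ₁)/(ρ₁(1−ρ*)) = 0.81·0.38 / (0.62·0.19) = 2.613.
Smallest integer k = 3.

3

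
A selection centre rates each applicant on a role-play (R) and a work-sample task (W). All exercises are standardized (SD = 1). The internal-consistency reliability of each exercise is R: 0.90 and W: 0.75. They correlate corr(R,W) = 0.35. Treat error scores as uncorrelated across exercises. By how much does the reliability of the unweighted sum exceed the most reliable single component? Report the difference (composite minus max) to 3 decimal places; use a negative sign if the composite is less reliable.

Var(sum) = 2 + 0.7 = 2.7; true-score variance = 1.65 + 0.7 = 2.35; composite reliability = 0.8704.
Max component reliability = 0.9000.
Difference = 0.8704 − 0.9000 = -0.030.

-0.030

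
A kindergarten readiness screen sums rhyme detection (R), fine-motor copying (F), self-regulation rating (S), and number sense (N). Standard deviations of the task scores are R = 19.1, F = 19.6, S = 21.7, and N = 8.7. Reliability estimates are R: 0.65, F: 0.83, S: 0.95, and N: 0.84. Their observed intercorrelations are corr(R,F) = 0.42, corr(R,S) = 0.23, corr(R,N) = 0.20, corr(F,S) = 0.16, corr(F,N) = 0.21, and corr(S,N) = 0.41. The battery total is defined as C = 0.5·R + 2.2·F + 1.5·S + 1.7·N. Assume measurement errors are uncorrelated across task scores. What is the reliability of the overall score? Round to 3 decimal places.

Var(C) = 0.5²·19.1² + 2.2²·19.6² + 1.5²·21.7² + 1.7²·8.7² + 2·[1.1·19.1·19.6·0.42 + 0.75·19.1·21.7·0.23 + 0.85·19.1·8.7·0.20 + 3.3·19.6·21.7·0.16 + 3.74·19.6·8.7·0.21 + 2.55·21.7·8.7·0.41] = 3228.78 + 1657.15 = 4885.93.
With uncorrelated errors the cross-covariances are all true-score covariance, so they carry over unchanged; only the diagonal terms shrink to ρᵢσᵢ².
True-score variance = [0.5²·19.1²·0.65 + 2.2²·19.6²·0.83 + 1.5²·21.7²·0.95 + 1.7²·8.7²·0.84] + 1657.15 = 2792.8 + 1657.15 = 4449.95.
Reliability = 4449.95 / 4885.93 = 0.911.

0.911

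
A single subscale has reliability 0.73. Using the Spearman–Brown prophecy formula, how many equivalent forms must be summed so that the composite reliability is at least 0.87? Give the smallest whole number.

k ≥ ρ*(1−ρ₁)/(ρ₁(1−ρ*)) = 0.87·0.27 / (0.73·0.13) = 2.475.
Smallest integer k = 3.

3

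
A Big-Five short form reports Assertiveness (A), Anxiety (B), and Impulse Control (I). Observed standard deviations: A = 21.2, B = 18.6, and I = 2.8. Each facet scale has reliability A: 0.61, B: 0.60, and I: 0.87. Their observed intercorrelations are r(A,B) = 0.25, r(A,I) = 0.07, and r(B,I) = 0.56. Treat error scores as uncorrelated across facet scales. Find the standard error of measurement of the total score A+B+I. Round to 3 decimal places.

Var(total) = 803.24 + 263.8 = 1067.04.
True-score variance = 488.555 + 263.8 = 752.355, so reliability = 0.7051.
Error variance = 1067.04 − 752.355 = 314.685; SEM = √314.685 = 17.739.

17.739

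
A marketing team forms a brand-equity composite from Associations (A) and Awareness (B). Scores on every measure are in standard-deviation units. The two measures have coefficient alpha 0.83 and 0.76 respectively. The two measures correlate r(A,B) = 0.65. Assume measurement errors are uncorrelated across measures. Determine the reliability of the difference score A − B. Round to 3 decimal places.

0.414

Var(A−B) = 1 + 1 − 2·0.65 = 2 − 1.3 = 0.7.
Because errors are independent across components, Cov(Tᵢ,Tⱼ) = Cov(Xᵢ,Xⱼ); the off-diagonal part of the true-score variance is the same as above.
True-score variance = [0.83 + 0.76] − 1.3 = 1.59 − 1.3 = 0.29.
Reliability = 0.29 / 0.7 = 0.414.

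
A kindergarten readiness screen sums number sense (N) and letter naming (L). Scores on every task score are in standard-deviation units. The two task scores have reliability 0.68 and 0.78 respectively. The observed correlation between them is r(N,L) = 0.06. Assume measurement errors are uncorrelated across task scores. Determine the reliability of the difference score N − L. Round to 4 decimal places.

0.7128

Var(N−L) = 1 + 1 − 2·0.06 = 2 − 0.12 = 1.88.
Because errors are independent across components, Cov(Tᵢ,Tⱼ) = Cov(Xᵢ,Xⱼ); the off-diagonal part of the true-score variance is the same as above.
True-score variance = [0.68 + 0.78] − 0.12 = 1.46 − 0.12 = 1.34.
Reliability = 1.34 / 1.88 = 0.7128.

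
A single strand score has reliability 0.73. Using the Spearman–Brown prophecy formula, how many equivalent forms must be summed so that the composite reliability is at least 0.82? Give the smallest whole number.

k ≥ ρ*(1−ρ₁)/(ρ₁(1−ρ*)) = 0.82·0.27 / (0.73·0.18) = 1.685.
Smallest integer k = 2.

2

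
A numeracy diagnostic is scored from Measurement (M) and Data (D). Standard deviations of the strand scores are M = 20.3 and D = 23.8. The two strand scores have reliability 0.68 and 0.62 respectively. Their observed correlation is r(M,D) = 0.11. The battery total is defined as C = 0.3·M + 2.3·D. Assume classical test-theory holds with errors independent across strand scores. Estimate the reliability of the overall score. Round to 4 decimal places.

Var(C) = 0.3²·20.3² + 2.3²·23.8² + 2·[0.69·20.3·23.8·0.11] = 3033.56 + 73.3407 = 3106.9.
Under uncorrelated errors the observed covariances equal the true-score covariances, so only the own-variance terms attenuate.
True-score variance = [0.3²·20.3²·0.68 + 2.3²·23.8²·0.62] + 73.3407 = 1883.03 + 73.3407 = 1956.37.
Reliability = 1956.37 / 3106.9 = 0.6297.

0.6297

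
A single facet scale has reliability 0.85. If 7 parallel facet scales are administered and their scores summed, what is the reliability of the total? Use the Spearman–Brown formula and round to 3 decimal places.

0.975

ρ_k = kρ / (1 + (k−1)ρ) = 7·0.85 / (1 + 6·0.85) = 5.950 / 6.100 = 0.975.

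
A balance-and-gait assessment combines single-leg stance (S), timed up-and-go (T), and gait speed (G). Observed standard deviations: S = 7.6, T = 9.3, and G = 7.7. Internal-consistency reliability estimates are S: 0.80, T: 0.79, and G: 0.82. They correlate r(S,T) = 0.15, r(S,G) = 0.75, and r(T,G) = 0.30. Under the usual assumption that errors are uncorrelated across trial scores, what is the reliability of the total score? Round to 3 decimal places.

0.886

Var(S+T+G) = 7.6² + 9.3² + 7.7² + 2·[7.6·9.3·0.15 + 7.6·7.7·0.75 + 9.3·7.7·0.30] = 203.54 + 151.95 = 355.49.
Under uncorrelated errors the observed covariances equal the true-score covariances, so only the own-variance terms attenuate.
True-score variance = [7.6²·0.80 + 9.3²·0.79 + 7.7²·0.82] + 151.95 = 163.153 + 151.95 = 315.103.
Reliability = 315.103 / 355.49 = 0.886.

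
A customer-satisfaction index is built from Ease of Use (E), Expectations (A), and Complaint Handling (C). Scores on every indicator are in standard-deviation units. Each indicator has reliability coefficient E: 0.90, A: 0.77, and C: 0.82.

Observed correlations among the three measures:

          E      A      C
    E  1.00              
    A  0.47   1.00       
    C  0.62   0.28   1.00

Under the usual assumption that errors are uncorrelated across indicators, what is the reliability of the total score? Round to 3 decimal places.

0.911

Var(E+A+C) = 3 + 2·[0.47 + 0.62 + 0.28] = 3 + 2.74 = 5.74.
With uncorrelated errors the cross-covariances are all true-score covariance, so they carry over unchanged; only the diagonal terms shrink to ρᵢσᵢ².
True-score variance = [0.90 + 0.77 + 0.82] + 2.74 = 2.49 + 2.74 = 5.23.
Reliability = 5.23 / 5.74 = 0.911.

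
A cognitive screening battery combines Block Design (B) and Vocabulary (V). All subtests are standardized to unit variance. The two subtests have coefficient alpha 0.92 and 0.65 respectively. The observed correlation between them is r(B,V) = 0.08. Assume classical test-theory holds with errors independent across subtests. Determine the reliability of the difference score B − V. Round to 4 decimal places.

Var(B−V) = 1 + 1 − 2·0.08 = 2 − 0.16 = 1.84.
Because errors are independent across components, Cov(Tᵢ,Tⱼ) = Cov(Xᵢ,Xⱼ); the off-diagonal part of the true-score variance is the same as above.
True-score variance = [0.92 + 0.65] − 0.16 = 1.57 − 0.16 = 1.41.
Reliability = 1.41 / 1.84 = 0.7663.

0.7663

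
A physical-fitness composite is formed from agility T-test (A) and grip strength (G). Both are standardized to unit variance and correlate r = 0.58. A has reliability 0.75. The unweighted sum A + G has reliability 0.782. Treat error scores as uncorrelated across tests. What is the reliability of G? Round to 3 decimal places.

Var(A+G) = 2 + 2·0.58 = 3.160.
True-score variance = ρ_A + ρ_G + 2·0.58, so 0.782 = (0.75 + ρ_G + 1.16) / 3.160.
ρ_G = 0.782·3.160 − 0.75 − 1.16 = 0.561.

0.561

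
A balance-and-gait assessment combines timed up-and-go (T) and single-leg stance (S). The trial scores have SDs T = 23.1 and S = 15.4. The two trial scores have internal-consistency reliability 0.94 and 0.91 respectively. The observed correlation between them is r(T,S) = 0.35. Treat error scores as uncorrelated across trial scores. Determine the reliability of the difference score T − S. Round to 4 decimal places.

0.8977

Var(T−S) = 23.1² + 15.4² − 2·23.1·15.4·0.35 = 770.77 − 249.018 = 521.752.
With uncorrelated errors the cross-covariances are all true-score covariance, so they carry over unchanged; only the diagonal terms shrink to ρᵢσᵢ².
True-score variance = [23.1²·0.94 + 15.4²·0.91] − 249.018 = 717.409 − 249.018 = 468.391.
Reliability = 468.391 / 521.752 = 0.8977.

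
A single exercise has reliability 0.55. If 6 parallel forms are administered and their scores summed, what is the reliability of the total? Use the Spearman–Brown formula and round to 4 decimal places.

0.8800

ρ_k = kρ / (1 + (k−1)ρ) = 6·0.55 / (1 + 5·0.55) = 3.300 / 3.750 = 0.8800.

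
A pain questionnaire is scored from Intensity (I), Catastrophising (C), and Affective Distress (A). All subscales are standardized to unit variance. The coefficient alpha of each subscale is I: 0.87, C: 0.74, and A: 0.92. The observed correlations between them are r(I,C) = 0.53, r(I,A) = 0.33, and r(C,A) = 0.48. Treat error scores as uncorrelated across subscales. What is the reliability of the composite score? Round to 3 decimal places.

Var(I+C+A) = 3 + 2·[0.53 + 0.33 + 0.48] = 3 + 2.68 = 5.68.
Under uncorrelated errors the observed covariances equal the true-score covariances, so only the own-variance terms attenuate.
True-score variance = [0.87 + 0.74 + 0.92] + 2.68 = 2.53 + 2.68 = 5.21.
Reliability = 5.21 / 5.68 = 0.917.

0.917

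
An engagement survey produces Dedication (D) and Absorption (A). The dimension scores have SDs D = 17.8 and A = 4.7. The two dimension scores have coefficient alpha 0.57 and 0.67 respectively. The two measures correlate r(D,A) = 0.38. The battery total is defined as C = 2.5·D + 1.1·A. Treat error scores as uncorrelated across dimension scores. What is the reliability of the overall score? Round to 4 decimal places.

Var(C) = 2.5²·17.8² + 1.1²·4.7² + 2·[2.75·17.8·4.7·0.38] = 2006.98 + 174.849 = 2181.83.
Under uncorrelated errors the observed covariances equal the true-score covariances, so only the own-variance terms attenuate.
True-score variance = [2.5²·17.8²·0.57 + 1.1²·4.7²·0.67] + 174.849 = 1146.65 + 174.849 = 1321.5.
Reliability = 1321.5 / 2181.83 = 0.6057.

0.6057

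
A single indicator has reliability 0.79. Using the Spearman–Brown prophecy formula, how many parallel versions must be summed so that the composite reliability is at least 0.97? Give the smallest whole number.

9

k ≥ ρ*(1−ρ₁)/(ρ₁(1−ρ*)) = 0.97·0.21 / (0.79·0.03) = 8.595.
Smallest integer k = 9.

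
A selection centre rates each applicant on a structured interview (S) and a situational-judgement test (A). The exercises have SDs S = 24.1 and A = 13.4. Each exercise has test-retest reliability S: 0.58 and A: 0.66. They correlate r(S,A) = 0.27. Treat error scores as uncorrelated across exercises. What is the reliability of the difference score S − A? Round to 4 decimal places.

Var(S−A) = 24.1² + 13.4² − 2·24.1·13.4·0.27 = 760.37 − 174.388 = 585.982.
Under uncorrelated errors the observed covariances equal the true-score covariances, so only the own-variance terms attenuate.
True-score variance = [24.1²·0.58 + 13.4²·0.66] − 174.388 = 455.379 − 174.388 = 280.992.
Reliability = 280.992 / 585.982 = 0.4795.

0.4795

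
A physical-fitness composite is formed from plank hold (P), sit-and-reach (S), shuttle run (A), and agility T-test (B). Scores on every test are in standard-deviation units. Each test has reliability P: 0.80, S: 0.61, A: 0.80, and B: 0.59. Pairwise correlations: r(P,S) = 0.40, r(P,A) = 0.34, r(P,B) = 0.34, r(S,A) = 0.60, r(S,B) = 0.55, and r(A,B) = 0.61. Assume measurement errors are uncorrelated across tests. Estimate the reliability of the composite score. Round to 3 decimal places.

0.876

Var(P+S+A+B) = 4 + 2·[0.40 + 0.34 + 0.34 + 0.60 + 0.55 + 0.61] = 4 + 5.68 = 9.68.
With uncorrelated errors the cross-covariances are all true-score covariance, so they carry over unchanged; only the diagonal terms shrink to ρᵢσᵢ².
True-score variance = [0.80 + 0.61 + 0.80 + 0.59] + 5.68 = 2.8 + 5.68 = 8.48.
Reliability = 8.48 / 9.68 = 0.876.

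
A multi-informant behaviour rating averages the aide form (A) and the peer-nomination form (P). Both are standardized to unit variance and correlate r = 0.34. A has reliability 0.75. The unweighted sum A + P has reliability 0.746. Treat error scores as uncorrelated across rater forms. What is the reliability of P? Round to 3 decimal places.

Var(A+P) = 2 + 2·0.34 = 2.680.
True-score variance = ρ_A + ρ_P + 2·0.34, so 0.746 = (0.75 + ρ_P + 0.68) / 2.680.
ρ_P = 0.746·2.680 − 0.75 − 0.68 = 0.569.

0.569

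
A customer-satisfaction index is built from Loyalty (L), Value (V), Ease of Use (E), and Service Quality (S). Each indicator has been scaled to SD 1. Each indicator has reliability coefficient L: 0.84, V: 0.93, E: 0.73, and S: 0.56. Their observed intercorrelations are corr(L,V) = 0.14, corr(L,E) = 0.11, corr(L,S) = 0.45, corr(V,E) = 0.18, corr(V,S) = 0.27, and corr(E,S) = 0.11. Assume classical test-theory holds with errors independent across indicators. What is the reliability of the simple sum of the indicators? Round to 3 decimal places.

0.856

Var(L+V+E+S) = 4 + 2·[0.14 + 0.11 + 0.45 + 0.18 + 0.27 + 0.11] = 4 + 2.52 = 6.52.
Because errors are independent across components, Cov(Tᵢ,Tⱼ) = Cov(Xᵢ,Xⱼ); the off-diagonal part of the true-score variance is the same as above.
True-score variance = [0.84 + 0.93 + 0.73 + 0.56] + 2.52 = 3.06 + 2.52 = 5.58.
Reliability = 5.58 / 6.52 = 0.856.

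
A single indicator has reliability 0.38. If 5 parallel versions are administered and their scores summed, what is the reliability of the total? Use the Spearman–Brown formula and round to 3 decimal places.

ρ_k = kρ / (1 + (k−1)ρ) = 5·0.38 / (1 + 4·0.38) = 1.900 / 2.520 = 0.754.

0.754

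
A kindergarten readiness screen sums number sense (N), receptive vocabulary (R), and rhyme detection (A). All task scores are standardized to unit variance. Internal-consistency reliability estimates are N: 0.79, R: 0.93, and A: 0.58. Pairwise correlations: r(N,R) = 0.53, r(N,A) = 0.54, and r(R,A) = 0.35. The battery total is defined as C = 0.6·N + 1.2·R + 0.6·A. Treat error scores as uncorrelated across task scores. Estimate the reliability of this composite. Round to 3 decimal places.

Var(C) = 0.6² + 1.2² + 0.6² + 2·[0.72·0.53 + 0.36·0.54 + 0.72·0.35] = 2.16 + 1.656 = 3.816.
Under uncorrelated errors the observed covariances equal the true-score covariances, so only the own-variance terms attenuate.
True-score variance = [0.6²·0.79 + 1.2²·0.93 + 0.6²·0.58] + 1.656 = 1.8324 + 1.656 = 3.4884.
Reliability = 3.4884 / 3.816 = 0.914.

0.914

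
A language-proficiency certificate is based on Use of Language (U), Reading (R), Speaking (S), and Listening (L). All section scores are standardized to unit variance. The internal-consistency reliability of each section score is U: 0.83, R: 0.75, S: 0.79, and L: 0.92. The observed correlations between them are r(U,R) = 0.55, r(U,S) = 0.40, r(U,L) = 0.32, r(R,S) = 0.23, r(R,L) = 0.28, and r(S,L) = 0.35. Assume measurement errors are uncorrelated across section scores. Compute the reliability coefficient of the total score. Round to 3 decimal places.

0.914

Var(U+R+S+L) = 4 + 2·[0.55 + 0.40 + 0.32 + 0.23 + 0.28 + 0.35] = 4 + 4.26 = 8.26.
Under uncorrelated errors the observed covariances equal the true-score covariances, so only the own-variance terms attenuate.
True-score variance = [0.83 + 0.75 + 0.79 + 0.92] + 4.26 = 3.29 + 4.26 = 7.55.
Reliability = 7.55 / 8.26 = 0.914.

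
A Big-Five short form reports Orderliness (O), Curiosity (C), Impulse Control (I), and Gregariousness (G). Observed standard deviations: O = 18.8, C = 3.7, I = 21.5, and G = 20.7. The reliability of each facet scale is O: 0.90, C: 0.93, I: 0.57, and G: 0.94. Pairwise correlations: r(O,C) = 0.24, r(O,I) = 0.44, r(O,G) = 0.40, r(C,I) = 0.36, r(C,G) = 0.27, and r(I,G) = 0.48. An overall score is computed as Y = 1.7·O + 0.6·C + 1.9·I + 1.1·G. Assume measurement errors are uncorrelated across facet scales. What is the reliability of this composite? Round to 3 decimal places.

0.857

Var(Y) = 1.7²·18.8² + 0.6²·3.7² + 1.9²·21.5² + 1.1²·20.7² + 2·[1.02·18.8·3.7·0.24 + 3.23·18.8·21.5·0.44 + 1.87·18.8·20.7·0.40 + 1.14·3.7·21.5·0.36 + 0.66·3.7·20.7·0.27 + 2.09·21.5·20.7·0.48] = 3213.57 + 2750.68 = 5964.24.
Under uncorrelated errors the observed covariances equal the true-score covariances, so only the own-variance terms attenuate.
True-score variance = [1.7²·18.8²·0.90 + 0.6²·3.7²·0.93 + 1.9²·21.5²·0.57 + 1.1²·20.7²·0.94] + 2750.68 = 2362.42 + 2750.68 = 5113.09.
Reliability = 5113.09 / 5964.24 = 0.857.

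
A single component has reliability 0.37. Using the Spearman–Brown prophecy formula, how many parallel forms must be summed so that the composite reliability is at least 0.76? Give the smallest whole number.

6

k ≥ ρ*(1−ρ₁)/(ρ₁(1−ρ*)) = 0.76·0.63 / (0.37·0.24) = 5.392.
Smallest integer k = 6.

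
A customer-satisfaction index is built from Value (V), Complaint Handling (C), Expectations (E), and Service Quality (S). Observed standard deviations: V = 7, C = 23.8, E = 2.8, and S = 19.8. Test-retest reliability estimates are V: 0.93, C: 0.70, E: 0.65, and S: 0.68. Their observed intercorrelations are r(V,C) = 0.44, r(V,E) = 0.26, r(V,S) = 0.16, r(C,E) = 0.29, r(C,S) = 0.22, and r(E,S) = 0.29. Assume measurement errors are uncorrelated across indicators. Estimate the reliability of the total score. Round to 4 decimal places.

0.7982

Var(V+C+E+S) = 7² + 23.8² + 2.8² + 19.8² + 2·[7·23.8·0.44 + 7·2.8·0.26 + 7·19.8·0.16 + 23.8·2.8·0.29 + 23.8·19.8·0.22 + 2.8·19.8·0.29] = 1015.32 + 479.304 = 1494.62.
Under uncorrelated errors the observed covariances equal the true-score covariances, so only the own-variance terms attenuate.
True-score variance = [7²·0.93 + 23.8²·0.70 + 2.8²·0.65 + 19.8²·0.68] + 479.304 = 713.761 + 479.304 = 1193.07.
Reliability = 1193.07 / 1494.62 = 0.7982.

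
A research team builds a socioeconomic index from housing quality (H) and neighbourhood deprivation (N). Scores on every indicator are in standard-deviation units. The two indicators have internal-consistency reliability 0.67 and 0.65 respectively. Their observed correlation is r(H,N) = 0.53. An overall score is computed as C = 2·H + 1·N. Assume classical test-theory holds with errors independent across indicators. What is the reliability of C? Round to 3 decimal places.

0.765

Var(C) = 2² + 1 + 2·[2·0.53] = 5 + 2.12 = 7.12.
Because errors are independent across components, Cov(Tᵢ,Tⱼ) = Cov(Xᵢ,Xⱼ); the off-diagonal part of the true-score variance is the same as above.
True-score variance = [2²·0.67 + 0.65] + 2.12 = 3.33 + 2.12 = 5.45.
Reliability = 5.45 / 7.12 = 0.765.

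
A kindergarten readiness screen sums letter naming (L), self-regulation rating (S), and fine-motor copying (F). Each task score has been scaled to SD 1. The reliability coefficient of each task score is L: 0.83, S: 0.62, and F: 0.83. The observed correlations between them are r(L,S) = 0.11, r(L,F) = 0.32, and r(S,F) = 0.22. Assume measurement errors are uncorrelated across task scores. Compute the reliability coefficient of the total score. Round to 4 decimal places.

Var(L+S+F) = 3 + 2·[0.11 + 0.32 + 0.22] = 3 + 1.3 = 4.3.
Because errors are independent across components, Cov(Tᵢ,Tⱼ) = Cov(Xᵢ,Xⱼ); the off-diagonal part of the true-score variance is the same as above.
True-score variance = [0.83 + 0.62 + 0.83] + 1.3 = 2.28 + 1.3 = 3.58.
Reliability = 3.58 / 4.3 = 0.8326.

0.8326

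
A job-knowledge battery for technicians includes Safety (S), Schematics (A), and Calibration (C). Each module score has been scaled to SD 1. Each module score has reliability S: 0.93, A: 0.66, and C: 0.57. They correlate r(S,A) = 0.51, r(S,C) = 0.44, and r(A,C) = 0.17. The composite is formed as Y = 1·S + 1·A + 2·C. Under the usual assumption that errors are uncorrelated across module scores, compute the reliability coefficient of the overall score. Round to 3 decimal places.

Var(Y) = 1 + 1 + 2² + 2·[0.51 + 2·0.44 + 2·0.17] = 6 + 3.46 = 9.46.
With uncorrelated errors the cross-covariances are all true-score covariance, so they carry over unchanged; only the diagonal terms shrink to ρᵢσᵢ².
True-score variance = [0.93 + 0.66 + 2²·0.57] + 3.46 = 3.87 + 3.46 = 7.33.
Reliability = 7.33 / 9.46 = 0.775.

0.775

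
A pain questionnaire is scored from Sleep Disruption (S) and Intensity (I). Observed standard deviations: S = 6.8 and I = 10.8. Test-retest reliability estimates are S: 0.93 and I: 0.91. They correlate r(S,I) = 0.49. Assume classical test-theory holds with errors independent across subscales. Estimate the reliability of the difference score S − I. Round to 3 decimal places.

Var(S−I) = 6.8² + 10.8² − 2·6.8·10.8·0.49 = 162.88 − 71.9712 = 90.9088.
Because errors are independent across components, Cov(Tᵢ,Tⱼ) = Cov(Xᵢ,Xⱼ); the off-diagonal part of the true-score variance is the same as above.
True-score variance = [6.8²·0.93 + 10.8²·0.91] − 71.9712 = 149.146 − 71.9712 = 77.1744.
Reliability = 77.1744 / 90.9088 = 0.849.

0.849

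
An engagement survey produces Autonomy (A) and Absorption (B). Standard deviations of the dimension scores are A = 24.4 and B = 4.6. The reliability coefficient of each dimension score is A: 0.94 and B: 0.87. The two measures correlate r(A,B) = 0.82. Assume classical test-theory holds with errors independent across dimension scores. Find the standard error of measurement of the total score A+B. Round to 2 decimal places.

Var(total) = 616.52 + 184.074 = 800.594.
True-score variance = 578.048 + 184.074 = 762.121, so reliability = 0.9519.
Error variance = 800.594 − 762.121 = 38.4724; SEM = √38.4724 = 6.20.

6.20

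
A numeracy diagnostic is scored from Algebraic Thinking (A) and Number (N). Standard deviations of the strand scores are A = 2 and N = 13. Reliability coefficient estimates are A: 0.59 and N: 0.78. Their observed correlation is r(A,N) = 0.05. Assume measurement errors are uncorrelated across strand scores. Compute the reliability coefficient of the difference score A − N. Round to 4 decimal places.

Var(A−N) = 2² + 13² − 2·2·13·0.05 = 173 − 2.6 = 170.4.
Because errors are independent across components, Cov(Tᵢ,Tⱼ) = Cov(Xᵢ,Xⱼ); the off-diagonal part of the true-score variance is the same as above.
True-score variance = [2²·0.59 + 13²·0.78] − 2.6 = 134.18 − 2.6 = 131.58.
Reliability = 131.58 / 170.4 = 0.7722.

0.7722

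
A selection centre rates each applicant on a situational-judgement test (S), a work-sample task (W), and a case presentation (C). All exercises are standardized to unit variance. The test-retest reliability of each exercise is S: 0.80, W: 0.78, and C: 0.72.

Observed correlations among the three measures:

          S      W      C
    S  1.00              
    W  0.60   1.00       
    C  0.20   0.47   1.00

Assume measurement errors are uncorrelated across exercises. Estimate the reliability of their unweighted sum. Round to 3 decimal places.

0.874

Var(S+W+C) = 3 + 2·[0.60 + 0.20 + 0.47] = 3 + 2.54 = 5.54.
Because errors are independent across components, Cov(Tᵢ,Tⱼ) = Cov(Xᵢ,Xⱼ); the off-diagonal part of the true-score variance is the same as above.
True-score variance = [0.80 + 0.78 + 0.72] + 2.54 = 2.3 + 2.54 = 4.84.
Reliability = 4.84 / 5.54 = 0.874.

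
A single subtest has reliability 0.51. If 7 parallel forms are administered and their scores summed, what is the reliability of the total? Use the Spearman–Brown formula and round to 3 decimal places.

ρ_k = kρ / (1 + (k−1)ρ) = 7·0.51 / (1 + 6·0.51) = 3.570 / 4.060 = 0.879.

0.879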